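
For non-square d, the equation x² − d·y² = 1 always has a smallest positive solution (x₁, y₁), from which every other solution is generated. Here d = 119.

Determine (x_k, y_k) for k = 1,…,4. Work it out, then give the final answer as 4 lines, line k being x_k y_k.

[10; 1,9,1,20] for √119; ℓ=4 ⇒ convergent index 3
a_0=10:  p_0=10·1+0=10,  q_0=10·0+1=1
a_1=1:  p_1=1·10+1=11,  q_1=1·1+0=1
a_2=9:  p_2=9·11+10=109,  q_2=9·1+1=10
a_3=1:  p_3=1·109+11=120,  q_3=1·10+1=11
fundamental: x₁=120, y₁=11  (since 14400 − 119·121 = 1)
(x_2, y_2) = (120·120 + 119·11·11, 120·11 + 11·120) = (28799, 2640)
(x_3, y_3) = (120·28799 + 119·11·2640, 120·2640 + 11·28799) = (6911640, 633589)
(x_4, y_4) = (120·6911640 + 119·11·633589, 120·633589 + 11·6911640) = (1658764801, 152058720)

120 11
28799 2640
6911640 633589
1658764801 152058720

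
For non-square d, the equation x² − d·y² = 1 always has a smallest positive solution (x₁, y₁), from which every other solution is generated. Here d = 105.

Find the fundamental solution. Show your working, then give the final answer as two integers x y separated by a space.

√105 = [10; 4,20, …], period ℓ=2 (even) → k=1
step 0: (10, 1)  from 10·(1,0) + (0,1)
step 1: (41, 4)  from 4·(10,1) + (1,0)
(x₁, y₁) = (41, 4);  41² − 105·4² = 1 ✓

41 4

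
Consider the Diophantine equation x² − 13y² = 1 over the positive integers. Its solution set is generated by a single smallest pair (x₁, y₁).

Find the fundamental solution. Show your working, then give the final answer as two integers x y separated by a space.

d=13: √d = [3; 1,1,1,1,6] (ℓ=5, odd), read p_9/q_9
a_0=3:  p_0=3·1+0=3,  q_0=3·0+1=1
…
a_3=1:  p_3=1·7+4=11,  q_3=1·2+1=3
a_4=1:  p_4=1·11+7=18,  q_4=1·3+2=5
…
a_8=1:  p_8=1·256+137=393,  q_8=1·71+38=109
a_9=1:  p_9=1·393+256=649,  q_9=1·109+71=180
→ (649, 180).  Check: 649²=421201, 13·180²=421200, difference 1.

649 180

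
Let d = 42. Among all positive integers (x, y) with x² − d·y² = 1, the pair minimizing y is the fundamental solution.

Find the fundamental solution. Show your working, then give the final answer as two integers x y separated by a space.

√42 → a₀=6, period (2,12); ℓ=2 even so k=1
a_0=6:  p_0=6·1+0=6,  q_0=6·0+1=1
a_1=2:  p_1=2·6+1=13,  q_1=2·1+0=2
→ (13, 2).  Check: 13²=169, 42·2²=168, difference 1.

13 2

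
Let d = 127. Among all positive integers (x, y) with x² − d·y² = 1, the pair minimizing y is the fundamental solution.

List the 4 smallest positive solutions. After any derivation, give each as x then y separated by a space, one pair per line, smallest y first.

4730624 419775
44757606858751 3971595379200
423462818377139450624 37576248838264821825
4006486743445029115330560001 355518209168531397366758400

d=127: √d = [11; 3,1,2,2,7,11,7,2,2,1,3,22] (ℓ=12, even), read p_11/q_11
a_0=11:  p_0=11·1+0=11,  q_0=11·0+1=1
a_1=3:  p_1=3·11+1=34,  q_1=3·1+0=3
a_2=1:  p_2=1·34+11=45,  q_2=1·3+1=4
a_3=2:  p_3=2·45+34=124,  q_3=2·4+3=11
…
a_5=7:  p_5=7·293+124=2175,  q_5=7·26+11=193
a_6=11:  p_6=11·2175+293=24218,  q_6=11·193+26=2149
a_7=7:  p_7=7·24218+2175=171701,  q_7=7·2149+193=15236
…
a_10=1:  p_10=1·906941+367620=1274561,  q_10=1·80478+32621=113099
a_11=3:  p_11=3·1274561+906941=4730624,  q_11=3·113099+80478=419775
(x₁, y₁) = (4730624, 419775);  4730624² − 127·419775² = 1 ✓
(4730624+419775√127)^2 = 44757606858751 + 3971595379200√127
(4730624+419775√127)^3 = 423462818377139450624 + 37576248838264821825√127
(4730624+419775√127)^4 = 4006486743445029115330560001 + 355518209168531397366758400√127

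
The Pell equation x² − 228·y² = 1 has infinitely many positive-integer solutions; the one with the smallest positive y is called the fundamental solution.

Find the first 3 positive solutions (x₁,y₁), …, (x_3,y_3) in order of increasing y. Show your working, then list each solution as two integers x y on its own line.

151 10
45601 3020
13771351 912030

√228 → a₀=15, period (10,30); ℓ=2 even so k=1
step 0: (15, 1)  from 15·(1,0) + (0,1)
step 1: (151, 10)  from 10·(15,1) + (1,0)
→ (151, 10).  Check: 151²=22801, 228·10²=22800, difference 1.
(x_2, y_2) = (151·151 + 228·10·10, 151·10 + 10·151) = (45601, 3020)
(x_3, y_3) = (151·45601 + 228·10·3020, 151·3020 + 10·45601) = (13771351, 912030)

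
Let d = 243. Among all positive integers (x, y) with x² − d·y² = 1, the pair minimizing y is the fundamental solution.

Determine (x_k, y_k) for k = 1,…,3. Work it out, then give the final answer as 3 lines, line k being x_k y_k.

√243 = [15; 1,1,2,3,15,3,2,1,1,30, …], period ℓ=10 (even) → k=9
i=0: a=15 ⇒ p=15, q=1
…
i=2: a=1 ⇒ p=31, q=2
…
i=6: a=3 ⇒ p=12424, q=797
…
i=8: a=1 ⇒ p=41325, q=2651
i=9: a=1 ⇒ p=70226, q=4505
→ (70226, 4505).  Check: 70226²=4931691076, 243·4505²=4931691075, difference 1.
k=2:  x_2 = 70226·70226+243·4505·4505 = 9863382151,  y_2 = 70226·4505+4505·70226 = 632736260
k=3:  x_3 = 70226·9863382151+243·4505·632736260 = 1385331749802026,  y_3 = 70226·632736260+4505·9863382151 = 88869073185015

70226 4505
9863382151 632736260
1385331749802026 88869073185015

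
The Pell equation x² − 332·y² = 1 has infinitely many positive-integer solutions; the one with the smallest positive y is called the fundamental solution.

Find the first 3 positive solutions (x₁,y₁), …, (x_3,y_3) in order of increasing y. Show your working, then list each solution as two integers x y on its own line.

13447 738
361643617 19847772
9726043422151 533785979430

√332 = [18; 4,1,1,8,1,1,4,36, …], period ℓ=8 (even) → k=7
a_0=18:  p_0=18·1+0=18,  q_0=18·0+1=1
a_1=4:  p_1=4·18+1=73,  q_1=4·1+0=4
…
a_3=1:  p_3=1·91+73=164,  q_3=1·5+4=9
a_4=8:  p_4=8·164+91=1403,  q_4=8·9+5=77
a_5=1:  p_5=1·1403+164=1567,  q_5=1·77+9=86
a_6=1:  p_6=1·1567+1403=2970,  q_6=1·86+77=163
a_7=4:  p_7=4·2970+1567=13447,  q_7=4·163+86=738
(x₁, y₁) = (13447, 738);  13447² − 332·738² = 1 ✓
(13447+738√332)^2 = 361643617 + 19847772√332
(13447+738√332)^3 = 9726043422151 + 533785979430√332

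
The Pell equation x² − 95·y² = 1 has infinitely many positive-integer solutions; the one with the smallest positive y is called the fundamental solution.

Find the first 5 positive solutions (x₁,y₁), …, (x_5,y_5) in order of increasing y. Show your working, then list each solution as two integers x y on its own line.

39 4
3041 312
237159 24332
18495361 1897584
1442400999 147987220

[9; 1,2,1,18] for √95; ℓ=4 ⇒ convergent index 3
a_0=9:  p_0=9·1+0=9,  q_0=9·0+1=1
a_1=1:  p_1=1·9+1=10,  q_1=1·1+0=1
a_2=2:  p_2=2·10+9=29,  q_2=2·1+1=3
a_3=1:  p_3=1·29+10=39,  q_3=1·3+1=4
→ (39, 4).  Check: 39²=1521, 95·4²=1520, difference 1.
(39+4√95)^2 = 3041 + 312√95
(39+4√95)^3 = 237159 + 24332√95
(39+4√95)^4 = 18495361 + 1897584√95
(39+4√95)^5 = 1442400999 + 147987220√95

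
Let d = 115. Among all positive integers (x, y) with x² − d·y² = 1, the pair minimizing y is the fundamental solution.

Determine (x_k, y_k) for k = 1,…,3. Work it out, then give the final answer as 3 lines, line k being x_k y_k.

√115 → a₀=10, period (1,2,1,1,1,1,1,2,1,20); ℓ=10 even so k=9
i=0: a=10 ⇒ p=10, q=1
…
i=4: a=1 ⇒ p=75, q=7
…
i=8: a=2 ⇒ p=815, q=76
i=9: a=1 ⇒ p=1126, q=105
fundamental: x₁=1126, y₁=105  (since 1267876 − 115·11025 = 1)
k=2:  x_2 = 1126·1126+115·105·105 = 2535751,  y_2 = 1126·105+105·1126 = 236460
k=3:  x_3 = 1126·2535751+115·105·236460 = 5710510126,  y_3 = 1126·236460+105·2535751 = 532507815

1126 105
2535751 236460
5710510126 532507815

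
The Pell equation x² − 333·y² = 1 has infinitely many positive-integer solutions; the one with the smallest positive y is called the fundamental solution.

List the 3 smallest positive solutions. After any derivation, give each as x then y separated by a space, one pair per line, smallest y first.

73 4
10657 584
1555849 85260

√333 → a₀=18, period (4,36); ℓ=2 even so k=1
k=0  a_k=18  p_k/q_k = 18/1
k=1  a_k=4  p_k/q_k = 73/4
(x₁, y₁) = (73, 4);  73² − 333·4² = 1 ✓
(73+4√333)^2 = 10657 + 584√333
(73+4√333)^3 = 1555849 + 85260√333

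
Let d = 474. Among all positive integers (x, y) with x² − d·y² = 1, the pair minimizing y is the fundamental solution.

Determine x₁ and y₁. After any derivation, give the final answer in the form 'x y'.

√474 → a₀=21, period (1,3,2,1,1,…,3,1,42); ℓ=14 even so k=13
step 0: (21, 1)  from 21·(1,0) + (0,1)
step 1: (22, 1)  from 1·(21,1) + (1,0)
step 2: (87, 4)  from 3·(22,1) + (21,1)
step 3: (196, 9)  from 2·(87,4) + (22,1)
step 4: (283, 13)  from 1·(196,9) + (87,4)
step 5: (479, 22)  from 1·(283,13) + (196,9)
…
step 7: (5051, 232)  from 6·(762,35) + (479,22)
step 8: (5813, 267)  from 1·(5051,232) + (762,35)
…
step 10: (16677, 766)  from 1·(10864,499) + (5813,267)
step 11: (44218, 2031)  from 2·(16677,766) + (10864,499)
step 12: (149331, 6859)  from 3·(44218,2031) + (16677,766)
step 13: (193549, 8890)  from 1·(149331,6859) + (44218,2031)
→ (193549, 8890).  Check: 193549²=37461215401, 474·8890²=37461215400, difference 1.

193549 8890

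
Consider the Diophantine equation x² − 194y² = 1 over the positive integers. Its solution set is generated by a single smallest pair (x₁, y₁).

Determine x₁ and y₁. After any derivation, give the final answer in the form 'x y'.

195 14

√194 → a₀=13, period (1,12,1,26); ℓ=4 even so k=3
step 0: (13, 1)  from 13·(1,0) + (0,1)
step 1: (14, 1)  from 1·(13,1) + (1,0)
step 2: (181, 13)  from 12·(14,1) + (13,1)
step 3: (195, 14)  from 1·(181,13) + (14,1)
(x₁, y₁) = (195, 14);  195² − 194·14² = 1 ✓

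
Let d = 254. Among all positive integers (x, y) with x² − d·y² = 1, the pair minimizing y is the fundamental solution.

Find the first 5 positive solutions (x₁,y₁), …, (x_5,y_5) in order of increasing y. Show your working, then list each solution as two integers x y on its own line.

255 16
130049 8160
66324735 4161584
33825484801 2122399680
17250930923775 1082419675216

d=254: √d = [15; 1,14,1,30] (ℓ=4, even), read p_3/q_3
i=0: a=15 ⇒ p=15, q=1
…
i=2: a=14 ⇒ p=239, q=15
i=3: a=1 ⇒ p=255, q=16
(x₁, y₁) = (255, 16);  255² − 254·16² = 1 ✓
(255+16√254)^2 = 130049 + 8160√254
(255+16√254)^3 = 66324735 + 4161584√254
(255+16√254)^4 = 33825484801 + 2122399680√254
(255+16√254)^5 = 17250930923775 + 1082419675216√254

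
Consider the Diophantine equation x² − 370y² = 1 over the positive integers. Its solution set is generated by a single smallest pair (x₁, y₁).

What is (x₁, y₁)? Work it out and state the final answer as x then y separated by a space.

√370 = [19; 4,4,38, …], period ℓ=3 (odd) → k=5
k=0  a_k=19  p_k/q_k = 19/1
k=1  a_k=4  p_k/q_k = 77/4
…
k=3  a_k=38  p_k/q_k = 12503/650
k=4  a_k=4  p_k/q_k = 50339/2617
k=5  a_k=4  p_k/q_k = 213859/11118
(x₁, y₁) = (213859, 11118);  213859² − 370·11118² = 1 ✓

213859 11118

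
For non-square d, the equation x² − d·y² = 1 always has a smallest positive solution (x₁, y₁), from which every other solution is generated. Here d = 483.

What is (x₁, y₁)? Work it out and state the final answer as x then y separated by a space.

[21; 1,42] for √483; ℓ=2 ⇒ convergent index 1
a_0=21:  p_0=21·1+0=21,  q_0=21·0+1=1
a_1=1:  p_1=1·21+1=22,  q_1=1·1+0=1
→ (22, 1).  Check: 22²=484, 483·1²=483, difference 1.

22 1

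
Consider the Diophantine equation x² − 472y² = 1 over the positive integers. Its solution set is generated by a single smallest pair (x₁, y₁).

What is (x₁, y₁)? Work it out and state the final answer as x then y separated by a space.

√472 → a₀=21, period (1,2,1,1,1,…,2,1,42); ℓ=14 even so k=13
step 0: (21, 1)  from 21·(1,0) + (0,1)
step 1: (22, 1)  from 1·(21,1) + (1,0)
step 2: (65, 3)  from 2·(22,1) + (21,1)
…
step 5: (239, 11)  from 1·(152,7) + (87,4)
…
step 7: (5779, 266)  from 5·(1108,51) + (239,11)
step 8: (24224, 1115)  from 4·(5779,266) + (1108,51)
…
step 11: (84230, 3877)  from 1·(54227,2496) + (30003,1381)
step 12: (222687, 10250)  from 2·(84230,3877) + (54227,2496)
step 13: (306917, 14127)  from 1·(222687,10250) + (84230,3877)
(x₁, y₁) = (306917, 14127);  306917² − 472·14127² = 1 ✓

306917 14127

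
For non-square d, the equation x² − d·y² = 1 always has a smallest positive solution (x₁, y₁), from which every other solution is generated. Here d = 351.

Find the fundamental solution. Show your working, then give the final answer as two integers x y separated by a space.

[18; 1,2,1,3,2,2,2,3,1,2,1,36] for √351; ℓ=12 ⇒ convergent index 11
step 0: (18, 1)  from 18·(1,0) + (0,1)
step 1: (19, 1)  from 1·(18,1) + (1,0)
step 2: (56, 3)  from 2·(19,1) + (18,1)
step 3: (75, 4)  from 1·(56,3) + (19,1)
step 4: (281, 15)  from 3·(75,4) + (56,3)
…
step 6: (1555, 83)  from 2·(637,34) + (281,15)
step 7: (3747, 200)  from 2·(1555,83) + (637,34)
step 8: (12796, 683)  from 3·(3747,200) + (1555,83)
…
step 10: (45882, 2449)  from 2·(16543,883) + (12796,683)
step 11: (62425, 3332)  from 1·(45882,2449) + (16543,883)
→ (62425, 3332).  Check: 62425²=3896880625, 351·3332²=3896880624, difference 1.

62425 3332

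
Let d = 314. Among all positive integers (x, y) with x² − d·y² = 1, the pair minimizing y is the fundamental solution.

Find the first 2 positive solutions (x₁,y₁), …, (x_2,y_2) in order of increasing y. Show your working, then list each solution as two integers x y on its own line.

√314 = [17; 1,2,1,1,2,1,34, …], period ℓ=7 (odd) → k=13
a_0=17:  p_0=17·1+0=17,  q_0=17·0+1=1
a_1=1:  p_1=1·17+1=18,  q_1=1·1+0=1
a_2=2:  p_2=2·18+17=53,  q_2=2·1+1=3
a_3=1:  p_3=1·53+18=71,  q_3=1·3+1=4
…
a_5=2:  p_5=2·124+71=319,  q_5=2·7+4=18
a_6=1:  p_6=1·319+124=443,  q_6=1·18+7=25
…
a_9=2:  p_9=2·15824+15381=47029,  q_9=2·893+868=2654
a_10=1:  p_10=1·47029+15824=62853,  q_10=1·2654+893=3547
a_11=1:  p_11=1·62853+47029=109882,  q_11=1·3547+2654=6201
a_12=2:  p_12=2·109882+62853=282617,  q_12=2·6201+3547=15949
a_13=1:  p_13=1·282617+109882=392499,  q_13=1·15949+6201=22150
(x₁, y₁) = (392499, 22150);  392499² − 314·22150² = 1 ✓
n=2: (392499,22150)∘(392499,22150) = (392499·392499+314·22150·22150, 392499·22150+22150·392499) = (308110930001,17387705700)

392499 22150
308110930001 17387705700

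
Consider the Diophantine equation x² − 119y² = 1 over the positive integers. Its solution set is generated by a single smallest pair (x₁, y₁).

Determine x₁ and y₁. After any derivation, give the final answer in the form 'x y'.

120 11

d=119: √d = [10; 1,9,1,20] (ℓ=4, even), read p_3/q_3
step 0: (10, 1)  from 10·(1,0) + (0,1)
…
step 2: (109, 10)  from 9·(11,1) + (10,1)
step 3: (120, 11)  from 1·(109,10) + (11,1)
→ (120, 11).  Check: 120²=14400, 119·11²=14399, difference 1.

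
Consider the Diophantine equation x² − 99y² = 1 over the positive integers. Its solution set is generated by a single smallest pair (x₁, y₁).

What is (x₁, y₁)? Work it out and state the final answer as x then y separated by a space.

10 1

[9; 1,18] for √99; ℓ=2 ⇒ convergent index 1
k=0  a_k=9  p_k/q_k = 9/1
k=1  a_k=1  p_k/q_k = 10/1
fundamental: x₁=10, y₁=1  (since 100 − 99·1 = 1)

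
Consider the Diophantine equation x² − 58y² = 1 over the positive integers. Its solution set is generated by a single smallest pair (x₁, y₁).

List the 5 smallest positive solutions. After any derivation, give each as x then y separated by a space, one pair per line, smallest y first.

√58 = [7; 1,1,1,1,1,1,14, …], period ℓ=7 (odd) → k=13
i=0: a=7 ⇒ p=7, q=1
i=1: a=1 ⇒ p=8, q=1
i=2: a=1 ⇒ p=15, q=2
…
i=4: a=1 ⇒ p=38, q=5
i=5: a=1 ⇒ p=61, q=8
i=6: a=1 ⇒ p=99, q=13
…
i=11: a=1 ⇒ p=7532, q=989
i=12: a=1 ⇒ p=12071, q=1585
i=13: a=1 ⇒ p=19603, q=2574
→ (19603, 2574).  Check: 19603²=384277609, 58·2574²=384277608, difference 1.
(19603+2574√58)^2 = 768555217 + 100916244√58
(19603+2574√58)^3 = 30131975818099 + 3956522259690√58
(19603+2574√58)^4 = 1181354243155834177 + 155119411612489896√58
(19603+2574√58)^5 = 46316174427035658925363 + 6081611647722756602886√58

19603 2574
768555217 100916244
30131975818099 3956522259690
1181354243155834177 155119411612489896
46316174427035658925363 6081611647722756602886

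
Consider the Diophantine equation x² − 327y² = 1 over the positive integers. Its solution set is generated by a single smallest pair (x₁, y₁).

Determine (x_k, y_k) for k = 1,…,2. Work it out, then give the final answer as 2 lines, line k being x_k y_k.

√327 = [18; 12,36, …], period ℓ=2 (even) → k=1
step 0: (18, 1)  from 18·(1,0) + (0,1)
step 1: (217, 12)  from 12·(18,1) + (1,0)
(x₁, y₁) = (217, 12);  217² − 327·12² = 1 ✓
k=2:  x_2 = 217·217+327·12·12 = 94177,  y_2 = 217·12+12·217 = 5208

217 12
94177 5208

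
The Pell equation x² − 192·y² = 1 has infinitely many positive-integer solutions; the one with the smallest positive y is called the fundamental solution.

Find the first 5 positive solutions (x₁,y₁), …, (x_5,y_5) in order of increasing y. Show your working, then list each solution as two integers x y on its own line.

√192 → a₀=13, period (1,5,1,26); ℓ=4 even so k=3
i=0: a=13 ⇒ p=13, q=1
i=1: a=1 ⇒ p=14, q=1
i=2: a=5 ⇒ p=83, q=6
i=3: a=1 ⇒ p=97, q=7
(x₁, y₁) = (97, 7);  97² − 192·7² = 1 ✓
n=2: (97,7)∘(97,7) = (97·97+192·7·7, 97·7+7·97) = (18817,1358)
n=3: (18817,1358)∘(97,7) = (97·18817+192·7·1358, 97·1358+7·18817) = (3650401,263445)
n=4: (3650401,263445)∘(97,7) = (97·3650401+192·7·263445, 97·263445+7·3650401) = (708158977,51106972)
n=5: (708158977,51106972)∘(97,7) = (97·708158977+192·7·51106972, 97·51106972+7·708158977) = (137379191137,9914489123)

97 7
18817 1358
3650401 263445
708158977 51106972
137379191137 9914489123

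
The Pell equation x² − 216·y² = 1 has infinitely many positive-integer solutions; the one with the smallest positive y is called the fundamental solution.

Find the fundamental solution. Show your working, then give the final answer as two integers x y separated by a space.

√216 → a₀=14, period (1,2,3,2,1,28); ℓ=6 even so k=5
k=0  a_k=14  p_k/q_k = 14/1
…
k=2  a_k=2  p_k/q_k = 44/3
k=3  a_k=3  p_k/q_k = 147/10
k=4  a_k=2  p_k/q_k = 338/23
k=5  a_k=1  p_k/q_k = 485/33
→ (485, 33).  Check: 485²=235225, 216·33²=235224, difference 1.

485 33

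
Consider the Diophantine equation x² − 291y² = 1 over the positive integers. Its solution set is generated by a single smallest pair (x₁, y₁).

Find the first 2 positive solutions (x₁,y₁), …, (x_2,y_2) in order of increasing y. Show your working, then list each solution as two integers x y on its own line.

d=291: √d = [17; 17,34] (ℓ=2, even), read p_1/q_1
a_0=17:  p_0=17·1+0=17,  q_0=17·0+1=1
a_1=17:  p_1=17·17+1=290,  q_1=17·1+0=17
fundamental: x₁=290, y₁=17  (since 84100 − 291·289 = 1)
k=2:  x_2 = 290·290+291·17·17 = 168199,  y_2 = 290·17+17·290 = 9860

290 17
168199 9860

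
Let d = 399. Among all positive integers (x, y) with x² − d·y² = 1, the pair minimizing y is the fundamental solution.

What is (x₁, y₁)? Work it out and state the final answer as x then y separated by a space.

20 1

d=399: √d = [19; 1,38] (ℓ=2, even), read p_1/q_1
k=0  a_k=19  p_k/q_k = 19/1
k=1  a_k=1  p_k/q_k = 20/1
fundamental: x₁=20, y₁=1  (since 400 − 399·1 = 1)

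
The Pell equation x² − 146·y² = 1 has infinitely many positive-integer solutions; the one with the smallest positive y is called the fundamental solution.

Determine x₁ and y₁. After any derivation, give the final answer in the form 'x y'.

√146 → a₀=12, period (12,24); ℓ=2 even so k=1
i=0: a=12 ⇒ p=12, q=1
i=1: a=12 ⇒ p=145, q=12
fundamental: x₁=145, y₁=12  (since 21025 − 146·144 = 1)

145 12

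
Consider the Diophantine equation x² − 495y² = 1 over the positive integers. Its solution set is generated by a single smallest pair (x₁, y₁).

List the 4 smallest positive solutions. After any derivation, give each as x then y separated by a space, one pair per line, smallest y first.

[22; 4,44] for √495; ℓ=2 ⇒ convergent index 1
step 0: (22, 1)  from 22·(1,0) + (0,1)
step 1: (89, 4)  from 4·(22,1) + (1,0)
→ (89, 4).  Check: 89²=7921, 495·4²=7920, difference 1.
k=2:  x_2 = 89·89+495·4·4 = 15841,  y_2 = 89·4+4·89 = 712
k=3:  x_3 = 89·15841+495·4·712 = 2819609,  y_3 = 89·712+4·15841 = 126732
k=4:  x_4 = 89·2819609+495·4·126732 = 501874561,  y_4 = 89·126732+4·2819609 = 22557584

89 4
15841 712
2819609 126732
501874561 22557584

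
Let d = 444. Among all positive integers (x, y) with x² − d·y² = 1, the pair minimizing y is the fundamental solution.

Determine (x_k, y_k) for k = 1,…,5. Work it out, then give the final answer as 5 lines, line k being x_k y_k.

√444 = [21; 14,42, …], period ℓ=2 (even) → k=1
step 0: (21, 1)  from 21·(1,0) + (0,1)
step 1: (295, 14)  from 14·(21,1) + (1,0)
→ (295, 14).  Check: 295²=87025, 444·14²=87024, difference 1.
(x_2, y_2) = (295·295 + 444·14·14, 295·14 + 14·295) = (174049, 8260)
(x_3, y_3) = (295·174049 + 444·14·8260, 295·8260 + 14·174049) = (102688615, 4873386)
(x_4, y_4) = (295·102688615 + 444·14·4873386, 295·4873386 + 14·102688615) = (60586108801, 2875289480)
(x_5, y_5) = (295·60586108801 + 444·14·2875289480, 295·2875289480 + 14·60586108801) = (35745701503975, 1696415919814)

295 14
174049 8260
102688615 4873386
60586108801 2875289480
35745701503975 1696415919814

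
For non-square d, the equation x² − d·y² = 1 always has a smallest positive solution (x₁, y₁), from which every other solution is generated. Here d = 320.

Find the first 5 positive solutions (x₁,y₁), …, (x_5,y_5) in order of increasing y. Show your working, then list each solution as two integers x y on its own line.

[17; 1,7,1,34] for √320; ℓ=4 ⇒ convergent index 3
step 0: (17, 1)  from 17·(1,0) + (0,1)
step 1: (18, 1)  from 1·(17,1) + (1,0)
step 2: (143, 8)  from 7·(18,1) + (17,1)
step 3: (161, 9)  from 1·(143,8) + (18,1)
fundamental: x₁=161, y₁=9  (since 25921 − 320·81 = 1)
k=2:  x_2 = 161·161+320·9·9 = 51841,  y_2 = 161·9+9·161 = 2898
k=3:  x_3 = 161·51841+320·9·2898 = 16692641,  y_3 = 161·2898+9·51841 = 933147
k=4:  x_4 = 161·16692641+320·9·933147 = 5374978561,  y_4 = 161·933147+9·16692641 = 300470436
k=5:  x_5 = 161·5374978561+320·9·300470436 = 1730726404001,  y_5 = 161·300470436+9·5374978561 = 96750547245

161 9
51841 2898
16692641 933147
5374978561 300470436
1730726404001 96750547245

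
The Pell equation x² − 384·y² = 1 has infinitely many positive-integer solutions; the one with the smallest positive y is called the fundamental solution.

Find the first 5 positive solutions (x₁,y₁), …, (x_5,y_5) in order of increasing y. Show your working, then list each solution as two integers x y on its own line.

4801 245
46099201 2352490
442644523201 22588608735
4250272665676801 216895818720980
40811117693184120001 2082633628770241225

√384 → a₀=19, period (1,1,2,9,2,1,1,38); ℓ=8 even so k=7
a_0=19:  p_0=19·1+0=19,  q_0=19·0+1=1
a_1=1:  p_1=1·19+1=20,  q_1=1·1+0=1
a_2=1:  p_2=1·20+19=39,  q_2=1·1+1=2
…
a_5=2:  p_5=2·921+98=1940,  q_5=2·47+5=99
a_6=1:  p_6=1·1940+921=2861,  q_6=1·99+47=146
a_7=1:  p_7=1·2861+1940=4801,  q_7=1·146+99=245
(x₁, y₁) = (4801, 245);  4801² − 384·245² = 1 ✓
(4801+245√384)^2 = 46099201 + 2352490√384
(4801+245√384)^3 = 442644523201 + 22588608735√384
(4801+245√384)^4 = 4250272665676801 + 216895818720980√384
(4801+245√384)^5 = 40811117693184120001 + 2082633628770241225√384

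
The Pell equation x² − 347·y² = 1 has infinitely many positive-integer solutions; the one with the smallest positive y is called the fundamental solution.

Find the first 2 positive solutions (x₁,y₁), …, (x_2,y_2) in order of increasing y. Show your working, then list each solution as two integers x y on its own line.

√347 = [18; 1,1,1,2,4,…,1,1,36, …], period ℓ=14 (even) → k=13
a_0=18:  p_0=18·1+0=18,  q_0=18·0+1=1
…
a_4=2:  p_4=2·56+37=149,  q_4=2·3+2=8
…
a_7=17:  p_7=17·801+652=14269,  q_7=17·43+35=766
…
a_12=1:  p_12=1·238717+164168=402885,  q_12=1·12815+8813=21628
a_13=1:  p_13=1·402885+238717=641602,  q_13=1·21628+12815=34443
(x₁, y₁) = (641602, 34443);  641602² − 347·34443² = 1 ✓
(641602+34443√347)^2 = 823306252807 + 44197395372√347

641602 34443
823306252807 44197395372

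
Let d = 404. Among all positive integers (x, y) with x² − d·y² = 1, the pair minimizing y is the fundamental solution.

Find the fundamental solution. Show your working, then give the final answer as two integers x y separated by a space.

201 10

√404 = [20; 10,40, …], period ℓ=2 (even) → k=1
a_0=20:  p_0=20·1+0=20,  q_0=20·0+1=1
a_1=10:  p_1=10·20+1=201,  q_1=10·1+0=10
→ (201, 10).  Check: 201²=40401, 404·10²=40400, difference 1.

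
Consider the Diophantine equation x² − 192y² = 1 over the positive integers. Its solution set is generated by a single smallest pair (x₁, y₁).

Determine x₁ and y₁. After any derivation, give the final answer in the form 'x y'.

[13; 1,5,1,26] for √192; ℓ=4 ⇒ convergent index 3
i=0: a=13 ⇒ p=13, q=1
i=1: a=1 ⇒ p=14, q=1
i=2: a=5 ⇒ p=83, q=6
i=3: a=1 ⇒ p=97, q=7
fundamental: x₁=97, y₁=7  (since 9409 − 192·49 = 1)

97 7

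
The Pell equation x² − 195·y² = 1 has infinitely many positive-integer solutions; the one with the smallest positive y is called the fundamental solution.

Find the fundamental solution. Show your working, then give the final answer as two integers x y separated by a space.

14 1

d=195: √d = [13; 1,26] (ℓ=2, even), read p_1/q_1
k=0  a_k=13  p_k/q_k = 13/1
k=1  a_k=1  p_k/q_k = 14/1
fundamental: x₁=14, y₁=1  (since 196 − 195·1 = 1)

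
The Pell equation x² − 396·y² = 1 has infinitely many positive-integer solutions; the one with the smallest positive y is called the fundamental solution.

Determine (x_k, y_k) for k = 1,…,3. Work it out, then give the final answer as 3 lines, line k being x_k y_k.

√396 = [19; 1,8,1,38, …], period ℓ=4 (even) → k=3
a_0=19:  p_0=19·1+0=19,  q_0=19·0+1=1
…
a_2=8:  p_2=8·20+19=179,  q_2=8·1+1=9
a_3=1:  p_3=1·179+20=199,  q_3=1·9+1=10
fundamental: x₁=199, y₁=10  (since 39601 − 396·100 = 1)
(199+10√396)^2 = 79201 + 3980√396
(199+10√396)^3 = 31521799 + 1584030√396

199 10
79201 3980
31521799 1584030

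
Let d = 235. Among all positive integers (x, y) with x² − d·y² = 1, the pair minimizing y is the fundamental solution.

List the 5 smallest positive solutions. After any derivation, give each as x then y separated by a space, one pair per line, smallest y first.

d=235: √d = [15; 3,30] (ℓ=2, even), read p_1/q_1
step 0: (15, 1)  from 15·(1,0) + (0,1)
step 1: (46, 3)  from 3·(15,1) + (1,0)
fundamental: x₁=46, y₁=3  (since 2116 − 235·9 = 1)
(46+3√235)^2 = 4231 + 276√235
(46+3√235)^3 = 389206 + 25389√235
(46+3√235)^4 = 35802721 + 2335512√235
(46+3√235)^5 = 3293461126 + 214841715√235

46 3
4231 276
389206 25389
35802721 2335512
3293461126 214841715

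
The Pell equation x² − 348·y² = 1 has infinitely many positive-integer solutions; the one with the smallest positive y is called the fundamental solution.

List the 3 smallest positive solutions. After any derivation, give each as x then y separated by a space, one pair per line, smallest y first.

√348 = [18; 1,1,1,8,1,1,1,36, …], period ℓ=8 (even) → k=7
a_0=18:  p_0=18·1+0=18,  q_0=18·0+1=1
a_1=1:  p_1=1·18+1=19,  q_1=1·1+0=1
…
a_3=1:  p_3=1·37+19=56,  q_3=1·2+1=3
a_4=8:  p_4=8·56+37=485,  q_4=8·3+2=26
a_5=1:  p_5=1·485+56=541,  q_5=1·26+3=29
a_6=1:  p_6=1·541+485=1026,  q_6=1·29+26=55
a_7=1:  p_7=1·1026+541=1567,  q_7=1·55+29=84
fundamental: x₁=1567, y₁=84  (since 2455489 − 348·7056 = 1)
(x_2, y_2) = (1567·1567 + 348·84·84, 1567·84 + 84·1567) = (4910977, 263256)
(x_3, y_3) = (1567·4910977 + 348·84·263256, 1567·263256 + 84·4910977) = (15391000351, 825044220)

1567 84
4910977 263256
15391000351 825044220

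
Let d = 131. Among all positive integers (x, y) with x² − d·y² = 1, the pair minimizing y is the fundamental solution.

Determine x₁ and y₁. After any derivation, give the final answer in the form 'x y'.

10610 927

d=131: √d = [11; 2,4,11,4,2,22] (ℓ=6, even), read p_5/q_5
step 0: (11, 1)  from 11·(1,0) + (0,1)
…
step 2: (103, 9)  from 4·(23,2) + (11,1)
…
step 4: (4727, 413)  from 4·(1156,101) + (103,9)
step 5: (10610, 927)  from 2·(4727,413) + (1156,101)
fundamental: x₁=10610, y₁=927  (since 112572100 − 131·859329 = 1)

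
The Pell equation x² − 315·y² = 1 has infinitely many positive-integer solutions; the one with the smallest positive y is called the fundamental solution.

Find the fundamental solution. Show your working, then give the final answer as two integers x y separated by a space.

71 4

√315 → a₀=17, period (1,2,1,34); ℓ=4 even so k=3
step 0: (17, 1)  from 17·(1,0) + (0,1)
…
step 2: (53, 3)  from 2·(18,1) + (17,1)
step 3: (71, 4)  from 1·(53,3) + (18,1)
fundamental: x₁=71, y₁=4  (since 5041 − 315·16 = 1)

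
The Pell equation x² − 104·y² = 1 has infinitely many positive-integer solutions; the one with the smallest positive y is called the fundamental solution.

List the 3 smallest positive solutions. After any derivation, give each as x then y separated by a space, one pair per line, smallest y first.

51 5
5201 510
530451 52015

√104 = [10; 5,20, …], period ℓ=2 (even) → k=1
a_0=10:  p_0=10·1+0=10,  q_0=10·0+1=1
a_1=5:  p_1=5·10+1=51,  q_1=5·1+0=5
→ (51, 5).  Check: 51²=2601, 104·5²=2600, difference 1.
n=2: (51,5)∘(51,5) = (51·51+104·5·5, 51·5+5·51) = (5201,510)
n=3: (5201,510)∘(51,5) = (51·5201+104·5·510, 51·510+5·5201) = (530451,52015)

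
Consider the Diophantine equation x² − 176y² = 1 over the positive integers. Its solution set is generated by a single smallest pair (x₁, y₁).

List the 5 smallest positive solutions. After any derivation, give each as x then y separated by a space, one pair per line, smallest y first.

[13; 3,1,3,26] for √176; ℓ=4 ⇒ convergent index 3
step 0: (13, 1)  from 13·(1,0) + (0,1)
step 1: (40, 3)  from 3·(13,1) + (1,0)
step 2: (53, 4)  from 1·(40,3) + (13,1)
step 3: (199, 15)  from 3·(53,4) + (40,3)
→ (199, 15).  Check: 199²=39601, 176·15²=39600, difference 1.
n=2: (199,15)∘(199,15) = (199·199+176·15·15, 199·15+15·199) = (79201,5970)
n=3: (79201,5970)∘(199,15) = (199·79201+176·15·5970, 199·5970+15·79201) = (31521799,2376045)
n=4: (31521799,2376045)∘(199,15) = (199·31521799+176·15·2376045, 199·2376045+15·31521799) = (12545596801,945659940)
n=5: (12545596801,945659940)∘(199,15) = (199·12545596801+176·15·945659940, 199·945659940+15·12545596801) = (4993116004999,376370280075)

199 15
79201 5970
31521799 2376045
12545596801 945659940
4993116004999 376370280075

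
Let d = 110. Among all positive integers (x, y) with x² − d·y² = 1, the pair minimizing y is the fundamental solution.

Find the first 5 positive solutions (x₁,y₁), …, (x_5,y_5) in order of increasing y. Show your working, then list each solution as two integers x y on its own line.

21 2
881 84
36981 3526
1552321 148008
65160501 6212810

[10; 2,20] for √110; ℓ=2 ⇒ convergent index 1
k=0  a_k=10  p_k/q_k = 10/1
k=1  a_k=2  p_k/q_k = 21/2
→ (21, 2).  Check: 21²=441, 110·2²=440, difference 1.
k=2:  x_2 = 21·21+110·2·2 = 881,  y_2 = 21·2+2·21 = 84
k=3:  x_3 = 21·881+110·2·84 = 36981,  y_3 = 21·84+2·881 = 3526
k=4:  x_4 = 21·36981+110·2·3526 = 1552321,  y_4 = 21·3526+2·36981 = 148008
k=5:  x_5 = 21·1552321+110·2·148008 = 65160501,  y_5 = 21·148008+2·1552321 = 6212810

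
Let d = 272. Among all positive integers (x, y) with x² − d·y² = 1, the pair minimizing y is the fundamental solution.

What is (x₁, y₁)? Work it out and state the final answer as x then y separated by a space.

33 2

d=272: √d = [16; 2,32] (ℓ=2, even), read p_1/q_1
i=0: a=16 ⇒ p=16, q=1
i=1: a=2 ⇒ p=33, q=2
fundamental: x₁=33, y₁=2  (since 1089 − 272·4 = 1)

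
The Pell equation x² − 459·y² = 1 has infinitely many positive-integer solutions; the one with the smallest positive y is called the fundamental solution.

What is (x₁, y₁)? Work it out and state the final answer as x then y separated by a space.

499850 23331

√459 = [21; 2,2,1,4,21,4,1,2,2,42, …], period ℓ=10 (even) → k=9
i=0: a=21 ⇒ p=21, q=1
…
i=2: a=2 ⇒ p=107, q=5
…
i=4: a=4 ⇒ p=707, q=33
i=5: a=21 ⇒ p=14997, q=700
…
i=7: a=1 ⇒ p=75692, q=3533
i=8: a=2 ⇒ p=212079, q=9899
i=9: a=2 ⇒ p=499850, q=23331
(x₁, y₁) = (499850, 23331);  499850² − 459·23331² = 1 ✓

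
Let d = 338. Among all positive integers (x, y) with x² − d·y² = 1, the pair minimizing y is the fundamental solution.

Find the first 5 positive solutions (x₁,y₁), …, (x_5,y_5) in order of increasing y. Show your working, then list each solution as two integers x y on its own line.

114243 6214
26102926097 1419812004
5964153172084899 324407165539730
1362725501650887306817 74122495624090936776
311363698964240484013304163 16935952534841634614661406

√338 → a₀=18, period (2,1,1,2,36); ℓ=5 odd so k=9
k=0  a_k=18  p_k/q_k = 18/1
…
k=2  a_k=1  p_k/q_k = 55/3
k=3  a_k=1  p_k/q_k = 92/5
k=4  a_k=2  p_k/q_k = 239/13
k=5  a_k=36  p_k/q_k = 8696/473
k=6  a_k=2  p_k/q_k = 17631/959
k=7  a_k=1  p_k/q_k = 26327/1432
k=8  a_k=1  p_k/q_k = 43958/2391
k=9  a_k=2  p_k/q_k = 114243/6214
(x₁, y₁) = (114243, 6214);  114243² − 338·6214² = 1 ✓
n=2: (114243,6214)∘(114243,6214) = (114243·114243+338·6214·6214, 114243·6214+6214·114243) = (26102926097,1419812004)
n=3: (26102926097,1419812004)∘(114243,6214) = (114243·26102926097+338·6214·1419812004, 114243·1419812004+6214·26102926097) = (5964153172084899,324407165539730)
n=4: (5964153172084899,324407165539730)∘(114243,6214) = (114243·5964153172084899+338·6214·324407165539730, 114243·324407165539730+6214·5964153172084899) = (1362725501650887306817,74122495624090936776)
n=5: (1362725501650887306817,74122495624090936776)∘(114243,6214) = (114243·1362725501650887306817+338·6214·74122495624090936776, 114243·74122495624090936776+6214·1362725501650887306817) = (311363698964240484013304163,16935952534841634614661406)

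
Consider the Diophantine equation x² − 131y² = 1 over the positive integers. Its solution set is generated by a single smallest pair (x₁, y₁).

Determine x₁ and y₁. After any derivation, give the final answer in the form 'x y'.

10610 927

d=131: √d = [11; 2,4,11,4,2,22] (ℓ=6, even), read p_5/q_5
i=0: a=11 ⇒ p=11, q=1
…
i=3: a=11 ⇒ p=1156, q=101
i=4: a=4 ⇒ p=4727, q=413
i=5: a=2 ⇒ p=10610, q=927
fundamental: x₁=10610, y₁=927  (since 112572100 − 131·859329 = 1)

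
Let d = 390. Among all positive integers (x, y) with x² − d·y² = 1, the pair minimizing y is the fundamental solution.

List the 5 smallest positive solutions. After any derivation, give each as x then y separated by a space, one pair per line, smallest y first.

79 4
12481 632
1971919 99852
311550721 15775984
49223041999 2492505620

[19; 1,2,1,38] for √390; ℓ=4 ⇒ convergent index 3
i=0: a=19 ⇒ p=19, q=1
…
i=2: a=2 ⇒ p=59, q=3
i=3: a=1 ⇒ p=79, q=4
→ (79, 4).  Check: 79²=6241, 390·4²=6240, difference 1.
n=2: (79,4)∘(79,4) = (79·79+390·4·4, 79·4+4·79) = (12481,632)
n=3: (12481,632)∘(79,4) = (79·12481+390·4·632, 79·632+4·12481) = (1971919,99852)
n=4: (1971919,99852)∘(79,4) = (79·1971919+390·4·99852, 79·99852+4·1971919) = (311550721,15775984)
n=5: (311550721,15775984)∘(79,4) = (79·311550721+390·4·15775984, 79·15775984+4·311550721) = (49223041999,2492505620)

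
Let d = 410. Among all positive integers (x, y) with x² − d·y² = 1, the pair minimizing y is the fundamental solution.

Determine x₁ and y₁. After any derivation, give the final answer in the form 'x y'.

d=410: √d = [20; 4,40] (ℓ=2, even), read p_1/q_1
k=0  a_k=20  p_k/q_k = 20/1
k=1  a_k=4  p_k/q_k = 81/4
(x₁, y₁) = (81, 4);  81² − 410·4² = 1 ✓

81 4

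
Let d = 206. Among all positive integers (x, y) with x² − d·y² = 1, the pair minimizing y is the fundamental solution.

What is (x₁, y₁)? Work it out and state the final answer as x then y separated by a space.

59535 4148

[14; 2,1,5,14,5,1,2,28] for √206; ℓ=8 ⇒ convergent index 7
step 0: (14, 1)  from 14·(1,0) + (0,1)
step 1: (29, 2)  from 2·(14,1) + (1,0)
step 2: (43, 3)  from 1·(29,2) + (14,1)
step 3: (244, 17)  from 5·(43,3) + (29,2)
step 4: (3459, 241)  from 14·(244,17) + (43,3)
…
step 6: (20998, 1463)  from 1·(17539,1222) + (3459,241)
step 7: (59535, 4148)  from 2·(20998,1463) + (17539,1222)
→ (59535, 4148).  Check: 59535²=3544416225, 206·4148²=3544416224, difference 1.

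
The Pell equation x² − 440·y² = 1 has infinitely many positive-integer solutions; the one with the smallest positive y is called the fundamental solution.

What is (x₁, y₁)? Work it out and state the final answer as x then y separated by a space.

√440 → a₀=20, period (1,40); ℓ=2 even so k=1
step 0: (20, 1)  from 20·(1,0) + (0,1)
step 1: (21, 1)  from 1·(20,1) + (1,0)
→ (21, 1).  Check: 21²=441, 440·1²=440, difference 1.

21 1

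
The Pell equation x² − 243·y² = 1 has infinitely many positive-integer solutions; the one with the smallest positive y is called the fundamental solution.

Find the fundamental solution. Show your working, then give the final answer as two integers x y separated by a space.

70226 4505

d=243: √d = [15; 1,1,2,3,15,3,2,1,1,30] (ℓ=10, even), read p_9/q_9
k=0  a_k=15  p_k/q_k = 15/1
k=1  a_k=1  p_k/q_k = 16/1
…
k=4  a_k=3  p_k/q_k = 265/17
…
k=6  a_k=3  p_k/q_k = 12424/797
k=7  a_k=2  p_k/q_k = 28901/1854
k=8  a_k=1  p_k/q_k = 41325/2651
k=9  a_k=1  p_k/q_k = 70226/4505
(x₁, y₁) = (70226, 4505);  70226² − 243·4505² = 1 ✓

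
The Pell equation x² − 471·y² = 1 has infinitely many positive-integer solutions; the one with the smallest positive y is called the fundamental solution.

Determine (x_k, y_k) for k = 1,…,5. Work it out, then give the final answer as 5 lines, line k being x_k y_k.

√471 → a₀=21, period (1,2,2,1,3,…,2,1,42); ℓ=14 even so k=13
i=0: a=21 ⇒ p=21, q=1
…
i=2: a=2 ⇒ p=65, q=3
i=3: a=2 ⇒ p=152, q=7
i=4: a=1 ⇒ p=217, q=10
i=5: a=3 ⇒ p=803, q=37
…
i=7: a=14 ⇒ p=48809, q=2249
…
i=10: a=1 ⇒ p=843469, q=38865
i=11: a=2 ⇒ p=2331742, q=107441
i=12: a=2 ⇒ p=5506953, q=253747
i=13: a=1 ⇒ p=7838695, q=361188
fundamental: x₁=7838695, y₁=361188  (since 61445139303025 − 471·130456771344 = 1)
(7838695+361188√471)^2 = 122890278606049 + 5662485139320√471
(7838695+361188√471)^3 = 1926598824915678693415 + 88772987898323613612√471
(7838695+361188√471)^4 = 30204041151744689101078780801 + 1391728752747293974319493360√471
(7838695+361188√471)^5 = 473520532711948744867536551663095975 + 21818674431032810307068783683516788√471

7838695 361188
122890278606049 5662485139320
1926598824915678693415 88772987898323613612
30204041151744689101078780801 1391728752747293974319493360
473520532711948744867536551663095975 21818674431032810307068783683516788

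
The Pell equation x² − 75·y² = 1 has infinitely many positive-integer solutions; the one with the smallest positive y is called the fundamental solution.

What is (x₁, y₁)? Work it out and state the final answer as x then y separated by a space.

√75 → a₀=8, period (1,1,1,16); ℓ=4 even so k=3
i=0: a=8 ⇒ p=8, q=1
…
i=2: a=1 ⇒ p=17, q=2
i=3: a=1 ⇒ p=26, q=3
→ (26, 3).  Check: 26²=676, 75·3²=675, difference 1.

26 3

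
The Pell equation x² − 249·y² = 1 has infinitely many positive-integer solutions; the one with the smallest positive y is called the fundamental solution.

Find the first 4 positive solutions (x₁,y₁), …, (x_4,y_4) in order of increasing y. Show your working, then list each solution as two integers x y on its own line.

√249 → a₀=15, period (1,3,1,1,5,…,3,1,30); ℓ=16 even so k=15
i=0: a=15 ⇒ p=15, q=1
…
i=2: a=3 ⇒ p=63, q=4
i=3: a=1 ⇒ p=79, q=5
i=4: a=1 ⇒ p=142, q=9
i=5: a=5 ⇒ p=789, q=50
…
i=7: a=3 ⇒ p=3582, q=227
…
i=9: a=3 ⇒ p=113835, q=7214
i=10: a=1 ⇒ p=150586, q=9543
i=11: a=5 ⇒ p=866765, q=54929
i=12: a=1 ⇒ p=1017351, q=64472
i=13: a=1 ⇒ p=1884116, q=119401
i=14: a=3 ⇒ p=6669699, q=422675
i=15: a=1 ⇒ p=8553815, q=542076
→ (8553815, 542076).  Check: 8553815²=73167751054225, 249·542076²=73167751054224, difference 1.
(x_2, y_2) = (8553815·8553815 + 249·542076·542076, 8553815·542076 + 542076·8553815) = (146335502108449, 9273635639880)
(x_3, y_3) = (8553815·146335502108449 + 249·542076·9273635639880, 8553815·9273635639880 + 542076·146335502108449) = (2503453625935556812055, 158649927281879742324)
(x_4, y_4) = (8553815·2503453625935556812055 + 249·542076·158649927281879742324, 8553815·158649927281879742324 + 542076·2503453625935556812055) = (42828158354663763449114371201, 2714124255465295062538692240)

8553815 542076
146335502108449 9273635639880
2503453625935556812055 158649927281879742324
42828158354663763449114371201 2714124255465295062538692240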